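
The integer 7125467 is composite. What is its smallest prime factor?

83

7125467 is odd.
Digit sum 32, not divisible by 3.
Ends in 7: not divisible by 5.
7: 7125467 = 7·1017923 + 6
11: 7125467 = 11·647769 + 8
13: 7125467 = 13·548112 + 11
17: 7125467 = 17·419145 + 2
19: 7125467 = 19·375024 + 11
23: 7125467 = 23·309802 + 21
29: 7125467 = 29·245705 + 22
31: 7125467 = 31·229853 + 24
37: 7125467 = 37·192580 + 7
41: 7125467 = 41·173791 + 36
43: 7125467 = 43·165708 + 23
47: 7125467 = 47·151605 + 32
53: 7125467 = 53·134442 + 41
59: 7125467 = 59·120770 + 37
61: 7125467 = 61·116810 + 57
67: 7125467 = 67·106350 + 17
71: 7125467 = 71·100358 + 49
73: 7125467 = 73·97609 + 10
79: 7125467 = 79·90195 + 62
83: 7125467 = 83·85849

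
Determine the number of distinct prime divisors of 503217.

5

503217 = 3^2 · 55913
55913 = 11 · 5083
5083 = 13 · 391
391 = 17 · 23
503217 = 3^2 · 11 · 13 · 17 · 23, which has 5 distinct prime factors.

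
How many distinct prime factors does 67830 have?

67830 = 2 · 33915
33915 = 3 · 11305
11305 = 5 · 2261
2261 = 7 · 323
323 = 17 · 19
67830 = 2 · 3 · 5 · 7 · 17 · 19, which has 6 distinct prime factors.

6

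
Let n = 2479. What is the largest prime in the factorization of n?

2479 = 37 · 67
67 is prime.
So 2479 = 37 · 67; the largest prime factor is 67.

67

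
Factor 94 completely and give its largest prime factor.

47

94 = 2 · 47
47 is prime.
So 94 = 2 · 47; the largest prime factor is 47.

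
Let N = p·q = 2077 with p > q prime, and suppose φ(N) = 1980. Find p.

φ(n) = (p−1)(q−1) = n − (p+q) + 1, so p + q = 2077 − 1980 + 1 = 98.
p and q are the roots of t² − 98t + 2077 = 0.
Discriminant: 98² − 4·2077 = 9604 − 8308 = 1296; √1296 = 36.
q = (98 − 36)/2 = 31, p = (98 + 36)/2 = 67.
Check: 31 · 67 = 2077.

67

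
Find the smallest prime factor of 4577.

4577 is odd.
Digit sum 23, not divisible by 3.
Ends in 7: not divisible by 5.
7: 4577 = 7·653 + 6
11: 4577 = 11·416 + 1
13: 4577 = 13·352 + 1
17: 4577 = 17·269 + 4
19: 4577 = 19·240 + 17
23: 4577 = 23·199

23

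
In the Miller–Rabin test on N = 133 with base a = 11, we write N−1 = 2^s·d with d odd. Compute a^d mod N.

1

133 − 1 = 132 = 2^2 · 33, so d = 33.
11^1 ≡ 11 (mod 133)
11^2 ≡ 11^2 = 121 ≡ 121 (mod 133)
11^4 ≡ 121^2 = 14641 ≡ 11 (mod 133)
11^8 ≡ 11^2 = 121 ≡ 121 (mod 133)
11^16 ≡ 121^2 = 14641 ≡ 11 (mod 133)
11^32 ≡ 11^2 = 121 ≡ 121 (mod 133)
33 = 32 + 1 in binary powers of 2.
So 11^33 ≡ 121 · 11 ≡ 1 (mod 133).
Since 11^d ≡ 1 (mod 133), base 11 does not prove 133 composite.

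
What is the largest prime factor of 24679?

37

24679 = 23 · 1073
1073 = 29 · 37
37 is prime.
So 24679 = 23 · 29 · 37; the largest prime factor is 37.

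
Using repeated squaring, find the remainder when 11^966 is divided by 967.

11^1 ≡ 11 (mod 967)
11^2 ≡ 11^2 = 121 ≡ 121 (mod 967)
11^4 ≡ 121^2 = 14641 ≡ 136 (mod 967)
11^8 ≡ 136^2 = 18496 ≡ 123 (mod 967)
11^16 ≡ 123^2 = 15129 ≡ 624 (mod 967)
11^32 ≡ 624^2 = 389376 ≡ 642 (mod 967)
11^64 ≡ 642^2 = 412164 ≡ 222 (mod 967)
11^128 ≡ 222^2 = 49284 ≡ 934 (mod 967)
11^256 ≡ 934^2 = 872356 ≡ 122 (mod 967)
11^512 ≡ 122^2 = 14884 ≡ 379 (mod 967)
966 = 512 + 256 + 128 + 64 + 4 + 2 in binary powers of 2.
So 11^966 ≡ 379 · 122 · 934 · 222 · 136 · 121 ≡ 1 (mod 967).
Since the result is 1, base 11 gives no evidence that 967 is composite.

1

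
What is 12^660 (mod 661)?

12^1 ≡ 12 (mod 661)
12^2 ≡ 12^2 = 144 ≡ 144 (mod 661)
12^4 ≡ 144^2 = 20736 ≡ 245 (mod 661)
12^8 ≡ 245^2 = 60025 ≡ 535 (mod 661)
12^16 ≡ 535^2 = 286225 ≡ 12 (mod 661)
12^32 ≡ 12^2 = 144 ≡ 144 (mod 661)
12^64 ≡ 144^2 = 20736 ≡ 245 (mod 661)
12^128 ≡ 245^2 = 60025 ≡ 535 (mod 661)
12^256 ≡ 535^2 = 286225 ≡ 12 (mod 661)
12^512 ≡ 12^2 = 144 ≡ 144 (mod 661)
660 = 512 + 128 + 16 + 4 in binary powers of 2.
So 12^660 ≡ 144 · 535 · 12 · 245 ≡ 1 (mod 661).
Since the result is 1, base 12 gives no evidence that 661 is composite.

1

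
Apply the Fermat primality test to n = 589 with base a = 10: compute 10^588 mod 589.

349

10^1 ≡ 10 (mod 589)
10^2 ≡ 10^2 = 100 ≡ 100 (mod 589)
10^4 ≡ 100^2 = 10000 ≡ 576 (mod 589)
10^8 ≡ 576^2 = 331776 ≡ 169 (mod 589)
10^16 ≡ 169^2 = 28561 ≡ 289 (mod 589)
10^32 ≡ 289^2 = 83521 ≡ 472 (mod 589)
10^64 ≡ 472^2 = 222784 ≡ 142 (mod 589)
10^128 ≡ 142^2 = 20164 ≡ 138 (mod 589)
10^256 ≡ 138^2 = 19044 ≡ 196 (mod 589)
10^512 ≡ 196^2 = 38416 ≡ 131 (mod 589)
588 = 512 + 64 + 8 + 4 in binary powers of 2.
So 10^588 ≡ 131 · 142 · 169 · 576 ≡ 349 (mod 589).
Since 349 ≠ 1, base 10 is a Fermat witness: 589 is composite.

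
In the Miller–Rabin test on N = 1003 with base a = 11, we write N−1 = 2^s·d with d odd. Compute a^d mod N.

1003 − 1 = 1002 = 2^1 · 501, so d = 501.
11^1 ≡ 11 (mod 1003)
11^2 ≡ 11^2 = 121 ≡ 121 (mod 1003)
11^4 ≡ 121^2 = 14641 ≡ 599 (mod 1003)
11^8 ≡ 599^2 = 358801 ≡ 730 (mod 1003)
11^16 ≡ 730^2 = 532900 ≡ 307 (mod 1003)
11^32 ≡ 307^2 = 94249 ≡ 970 (mod 1003)
11^64 ≡ 970^2 = 940900 ≡ 86 (mod 1003)
11^128 ≡ 86^2 = 7396 ≡ 375 (mod 1003)
11^256 ≡ 375^2 = 140625 ≡ 205 (mod 1003)
501 = 256 + 128 + 64 + 32 + 16 + 4 + 1 in binary powers of 2.
So 11^501 ≡ 205 · 375 · 86 · 970 · 307 · 599 · 11 ≡ 214 (mod 1003).
Squaring chain: 214; never reaches −1, so base 11 is a Miller–Rabin witness that 1003 is composite.

214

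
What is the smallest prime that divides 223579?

223579 is odd.
Digit sum 28, not divisible by 3.
Ends in 9: not divisible by 5.
7: 223579 = 7·31939 + 6
11: 223579 = 11·20325 + 4
13: 223579 = 13·17198 + 5
17: 223579 = 17·13151 + 12
19: 223579 = 19·11767 + 6
23: 223579 = 23·9720 + 19
29: 223579 = 29·7709 + 18
31: 223579 = 31·7212 + 7
37: 223579 = 37·6042 + 25
41: 223579 = 41·5453 + 6
43: 223579 = 43·5199 + 22
47: 223579 = 47·4757

47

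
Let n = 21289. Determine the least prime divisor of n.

61

21289 is odd.
Digit sum 22, not divisible by 3.
Ends in 9: not divisible by 5.
7: 21289 = 7·3041 + 2
11: 21289 = 11·1935 + 4
13: 21289 = 13·1637 + 8
17: 21289 = 17·1252 + 5
19: 21289 = 19·1120 + 9
23: 21289 = 23·925 + 14
29: 21289 = 29·734 + 3
31: 21289 = 31·686 + 23
37: 21289 = 37·575 + 14
41: 21289 = 41·519 + 10
43: 21289 = 43·495 + 4
47: 21289 = 47·452 + 45
53: 21289 = 53·401 + 36
59: 21289 = 59·360 + 49
61: 21289 = 61·349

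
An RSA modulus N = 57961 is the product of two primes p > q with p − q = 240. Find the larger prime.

389

Since p = q + 240, we have 57961 = q(q + 240), so q² + 240q − 57961 = 0.
Discriminant: 240² + 4·57961 = 57600 + 231844 = 289444; √289444 = 538.
q = (−240 + 538)/2 = 149, and p = q + 240 = 389.
Check: 149 · 389 = 57961.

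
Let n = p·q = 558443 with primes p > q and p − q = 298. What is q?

Since p = q + 298, we have 558443 = q(q + 298), so q² + 298q − 558443 = 0.
Discriminant: 298² + 4·558443 = 88804 + 2233772 = 2322576; √2322576 = 1524.
q = (−298 + 1524)/2 = 613, and p = q + 298 = 911.
Check: 613 · 911 = 558443.

613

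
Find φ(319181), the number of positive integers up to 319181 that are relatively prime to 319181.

Factor: 319181 = 19 · 107 · 157.
φ(319181) = (19−1) · (107−1) · (157−1) = 18 · 106 · 156 = 297648.

297648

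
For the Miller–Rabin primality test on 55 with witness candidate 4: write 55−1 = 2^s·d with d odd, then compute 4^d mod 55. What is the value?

55 − 1 = 54 = 2^1 · 27, so d = 27.
4^1 ≡ 4 (mod 55)
4^2 ≡ 4^2 = 16 ≡ 16 (mod 55)
4^4 ≡ 16^2 = 256 ≡ 36 (mod 55)
4^8 ≡ 36^2 = 1296 ≡ 31 (mod 55)
4^16 ≡ 31^2 = 961 ≡ 26 (mod 55)
27 = 16 + 8 + 2 + 1 in binary powers of 2.
So 4^27 ≡ 26 · 31 · 16 · 4 ≡ 49 (mod 55).
Squaring chain: 49; never reaches −1, so base 4 is a Miller–Rabin witness that 55 is composite.

49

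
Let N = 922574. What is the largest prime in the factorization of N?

89

922574 = 2 · 461287
461287 = 71 · 6497
6497 = 73 · 89
89 is prime.
So 922574 = 2 · 71 · 73 · 89; the largest prime factor is 89.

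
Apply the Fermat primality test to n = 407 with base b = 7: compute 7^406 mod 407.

7^1 ≡ 7 (mod 407)
7^2 ≡ 7^2 = 49 ≡ 49 (mod 407)
7^4 ≡ 49^2 = 2401 ≡ 366 (mod 407)
7^8 ≡ 366^2 = 133956 ≡ 53 (mod 407)
7^16 ≡ 53^2 = 2809 ≡ 367 (mod 407)
7^32 ≡ 367^2 = 134689 ≡ 379 (mod 407)
7^64 ≡ 379^2 = 143641 ≡ 377 (mod 407)
7^128 ≡ 377^2 = 142129 ≡ 86 (mod 407)
7^256 ≡ 86^2 = 7396 ≡ 70 (mod 407)
406 = 256 + 128 + 16 + 4 + 2 in binary powers of 2.
So 7^406 ≡ 70 · 86 · 367 · 366 · 49 ≡ 81 (mod 407).
Since 81 ≠ 1, base 7 is a Fermat witness: 407 is composite.

81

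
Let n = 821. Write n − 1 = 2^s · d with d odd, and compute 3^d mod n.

821 − 1 = 820 = 2^2 · 205, so d = 205.
3^1 ≡ 3 (mod 821)
3^2 ≡ 3^2 = 9 ≡ 9 (mod 821)
3^4 ≡ 9^2 = 81 ≡ 81 (mod 821)
3^8 ≡ 81^2 = 6561 ≡ 814 (mod 821)
3^16 ≡ 814^2 = 662596 ≡ 49 (mod 821)
3^32 ≡ 49^2 = 2401 ≡ 759 (mod 821)
3^64 ≡ 759^2 = 576081 ≡ 560 (mod 821)
3^128 ≡ 560^2 = 313600 ≡ 799 (mod 821)
205 = 128 + 64 + 8 + 4 + 1 in binary powers of 2.
So 3^205 ≡ 799 · 560 · 814 · 81 · 3 ≡ 295 (mod 821).
Squaring chain: 295 → 820; reaches −1, so base 3 does not prove 821 composite.

295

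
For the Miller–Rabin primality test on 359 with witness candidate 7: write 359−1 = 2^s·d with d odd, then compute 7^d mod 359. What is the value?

359 − 1 = 358 = 2^1 · 179, so d = 179.
7^1 ≡ 7 (mod 359)
7^2 ≡ 7^2 = 49 ≡ 49 (mod 359)
7^4 ≡ 49^2 = 2401 ≡ 247 (mod 359)
7^8 ≡ 247^2 = 61009 ≡ 338 (mod 359)
7^16 ≡ 338^2 = 114244 ≡ 82 (mod 359)
7^32 ≡ 82^2 = 6724 ≡ 262 (mod 359)
7^64 ≡ 262^2 = 68644 ≡ 75 (mod 359)
7^128 ≡ 75^2 = 5625 ≡ 240 (mod 359)
179 = 128 + 32 + 16 + 2 + 1 in binary powers of 2.
So 7^179 ≡ 240 · 262 · 82 · 49 · 7 ≡ 358 (mod 359).
Since 7^d ≡ 358 (mod 359), base 7 does not prove 359 composite.

358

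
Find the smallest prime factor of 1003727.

1003727 is odd.
Digit sum 20, not divisible by 3.
Ends in 7: not divisible by 5.
7: 1003727 = 7·143389 + 4
11: 1003727 = 11·91247 + 10
13: 1003727 = 13·77209 + 10
17: 1003727 = 17·59042 + 13
19: 1003727 = 19·52827 + 14
23: 1003727 = 23·43640 + 7
29: 1003727 = 29·34611 + 8
31: 1003727 = 31·32378 + 9
37: 1003727 = 37·27127 + 28
41: 1003727 = 41·24481 + 6
43: 1003727 = 43·23342 + 21
47: 1003727 = 47·21355 + 42
53: 1003727 = 53·18938 + 13
59: 1003727 = 59·17012 + 19
61: 1003727 = 61·16454 + 33
67: 1003727 = 67·14981

67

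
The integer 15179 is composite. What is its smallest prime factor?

15179 is odd.
Digit sum 23, not divisible by 3.
Ends in 9: not divisible by 5.
7: 15179 = 7·2168 + 3
11: 15179 = 11·1379 + 10
13: 15179 = 13·1167 + 8
17: 15179 = 17·892 + 15
19: 15179 = 19·798 + 17
23: 15179 = 23·659 + 22
29: 15179 = 29·523 + 12
31: 15179 = 31·489 + 20
37: 15179 = 37·410 + 9
41: 15179 = 41·370 + 9
43: 15179 = 43·353

43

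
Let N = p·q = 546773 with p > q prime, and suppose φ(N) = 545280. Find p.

φ(n) = (p−1)(q−1) = n − (p+q) + 1, so p + q = 546773 − 545280 + 1 = 1494.
p and q are the roots of t² − 1494t + 546773 = 0.
Discriminant: 1494² − 4·546773 = 2232036 − 2187092 = 44944; √44944 = 212.
q = (1494 − 212)/2 = 641, p = (1494 + 212)/2 = 853.
Check: 641 · 853 = 546773.

853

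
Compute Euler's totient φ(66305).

Factor: 66305 = 5 · 89 · 149.
φ(66305) = (5−1) · (89−1) · (149−1) = 4 · 88 · 148 = 52096.

52096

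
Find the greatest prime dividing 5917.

97

5917 = 61 · 97
97 is prime.
So 5917 = 61 · 97; the largest prime factor is 97.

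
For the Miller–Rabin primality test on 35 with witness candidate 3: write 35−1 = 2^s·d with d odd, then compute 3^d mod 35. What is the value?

33

35 − 1 = 34 = 2^1 · 17, so d = 17.
3^1 ≡ 3 (mod 35)
3^2 ≡ 3^2 = 9 ≡ 9 (mod 35)
3^4 ≡ 9^2 = 81 ≡ 11 (mod 35)
3^8 ≡ 11^2 = 121 ≡ 16 (mod 35)
3^16 ≡ 16^2 = 256 ≡ 11 (mod 35)
17 = 16 + 1 in binary powers of 2.
So 3^17 ≡ 11 · 3 ≡ 33 (mod 35).
Squaring chain: 33; never reaches −1, so base 3 is a Miller–Rabin witness that 35 is composite.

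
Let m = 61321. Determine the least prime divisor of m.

13

61321 is odd.
Digit sum 13, not divisible by 3.
Ends in 1: not divisible by 5.
7: 61321 = 7·8760 + 1
11: 61321 = 11·5574 + 7
13: 61321 = 13·4717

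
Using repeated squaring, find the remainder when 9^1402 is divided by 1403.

9^1 ≡ 9 (mod 1403)
9^2 ≡ 9^2 = 81 ≡ 81 (mod 1403)
9^4 ≡ 81^2 = 6561 ≡ 949 (mod 1403)
9^8 ≡ 949^2 = 900601 ≡ 1278 (mod 1403)
9^16 ≡ 1278^2 = 1633284 ≡ 192 (mod 1403)
9^32 ≡ 192^2 = 36864 ≡ 386 (mod 1403)
9^64 ≡ 386^2 = 148996 ≡ 278 (mod 1403)
9^128 ≡ 278^2 = 77284 ≡ 119 (mod 1403)
9^256 ≡ 119^2 = 14161 ≡ 131 (mod 1403)
9^512 ≡ 131^2 = 17161 ≡ 325 (mod 1403)
9^1024 ≡ 325^2 = 105625 ≡ 400 (mod 1403)
1402 = 1024 + 256 + 64 + 32 + 16 + 8 + 2 in binary powers of 2.
So 9^1402 ≡ 400 · 131 · 278 · 386 · 192 · 1278 · 81 ≡ 813 (mod 1403).
Since 813 ≠ 1, base 9 is a Fermat witness: 1403 is composite.

813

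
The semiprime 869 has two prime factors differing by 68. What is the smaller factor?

11

Since p = q + 68, we have 869 = q(q + 68), so q² + 68q − 869 = 0.
Discriminant: 68² + 4·869 = 4624 + 3476 = 8100; √8100 = 90.
q = (−68 + 90)/2 = 11, and p = q + 68 = 79.
Check: 11 · 79 = 869.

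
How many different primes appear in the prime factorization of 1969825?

5

1969825 = 5^2 · 78793
78793 = 11 · 7163
7163 = 13 · 551
551 = 19 · 29
1969825 = 5^2 · 11 · 13 · 19 · 29, which has 5 distinct prime factors.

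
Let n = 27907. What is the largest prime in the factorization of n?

59

27907 = 11 · 2537
2537 = 43 · 59
59 is prime.
So 27907 = 11 · 43 · 59; the largest prime factor is 59.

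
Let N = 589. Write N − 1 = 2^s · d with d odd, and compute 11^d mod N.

589 − 1 = 588 = 2^2 · 147, so d = 147.
11^1 ≡ 11 (mod 589)
11^2 ≡ 11^2 = 121 ≡ 121 (mod 589)
11^4 ≡ 121^2 = 14641 ≡ 505 (mod 589)
11^8 ≡ 505^2 = 255025 ≡ 577 (mod 589)
11^16 ≡ 577^2 = 332929 ≡ 144 (mod 589)
11^32 ≡ 144^2 = 20736 ≡ 121 (mod 589)
11^64 ≡ 121^2 = 14641 ≡ 505 (mod 589)
11^128 ≡ 505^2 = 255025 ≡ 577 (mod 589)
147 = 128 + 16 + 2 + 1 in binary powers of 2.
So 11^147 ≡ 577 · 144 · 121 · 11 ≡ 77 (mod 589).
Squaring chain: 77 → 39; never reaches −1, so base 11 is a Miller–Rabin witness that 589 is composite.

77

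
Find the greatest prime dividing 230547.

67

230547 = 3 · 76849
76849 = 31 · 2479
2479 = 37 · 67
67 is prime.
So 230547 = 3 · 31 · 37 · 67; the largest prime factor is 67.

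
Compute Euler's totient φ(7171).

7000

Factor: 7171 = 71 · 101.
φ(7171) = (71−1) · (101−1) = 70 · 100 = 7000.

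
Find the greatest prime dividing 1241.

73

1241 = 17 · 73
73 is prime.
So 1241 = 17 · 73; the largest prime factor is 73.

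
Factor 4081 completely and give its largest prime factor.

53

4081 = 7 · 583
583 = 11 · 53
53 is prime.
So 4081 = 7 · 11 · 53; the largest prime factor is 53.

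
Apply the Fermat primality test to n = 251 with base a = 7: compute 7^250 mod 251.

7^1 ≡ 7 (mod 251)
7^2 ≡ 7^2 = 49 ≡ 49 (mod 251)
7^4 ≡ 49^2 = 2401 ≡ 142 (mod 251)
7^8 ≡ 142^2 = 20164 ≡ 84 (mod 251)
7^16 ≡ 84^2 = 7056 ≡ 28 (mod 251)
7^32 ≡ 28^2 = 784 ≡ 31 (mod 251)
7^64 ≡ 31^2 = 961 ≡ 208 (mod 251)
7^128 ≡ 208^2 = 43264 ≡ 92 (mod 251)
250 = 128 + 64 + 32 + 16 + 8 + 2 in binary powers of 2.
So 7^250 ≡ 92 · 208 · 31 · 28 · 84 · 49 ≡ 1 (mod 251).
Since the result is 1, base 7 gives no evidence that 251 is composite.

1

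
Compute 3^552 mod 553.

176

3^1 ≡ 3 (mod 553)
3^2 ≡ 3^2 = 9 ≡ 9 (mod 553)
3^4 ≡ 9^2 = 81 ≡ 81 (mod 553)
3^8 ≡ 81^2 = 6561 ≡ 478 (mod 553)
3^16 ≡ 478^2 = 228484 ≡ 95 (mod 553)
3^32 ≡ 95^2 = 9025 ≡ 177 (mod 553)
3^64 ≡ 177^2 = 31329 ≡ 361 (mod 553)
3^128 ≡ 361^2 = 130321 ≡ 366 (mod 553)
3^256 ≡ 366^2 = 133956 ≡ 130 (mod 553)
3^512 ≡ 130^2 = 16900 ≡ 310 (mod 553)
552 = 512 + 32 + 8 in binary powers of 2.
So 3^552 ≡ 310 · 177 · 478 ≡ 176 (mod 553).
Since 176 ≠ 1, base 3 is a Fermat witness: 553 is composite.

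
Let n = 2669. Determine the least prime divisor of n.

2669 is odd.
Digit sum 23, not divisible by 3.
Ends in 9: not divisible by 5.
7: 2669 = 7·381 + 2
11: 2669 = 11·242 + 7
13: 2669 = 13·205 + 4
17: 2669 = 17·157

17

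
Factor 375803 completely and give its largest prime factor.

79

375803 = 67 · 5609
5609 = 71 · 79
79 is prime.
So 375803 = 67 · 71 · 79; the largest prime factor is 79.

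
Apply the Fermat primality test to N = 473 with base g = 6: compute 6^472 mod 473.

6^1 ≡ 6 (mod 473)
6^2 ≡ 6^2 = 36 ≡ 36 (mod 473)
6^4 ≡ 36^2 = 1296 ≡ 350 (mod 473)
6^8 ≡ 350^2 = 122500 ≡ 466 (mod 473)
6^16 ≡ 466^2 = 217156 ≡ 49 (mod 473)
6^32 ≡ 49^2 = 2401 ≡ 36 (mod 473)
6^64 ≡ 36^2 = 1296 ≡ 350 (mod 473)
6^128 ≡ 350^2 = 122500 ≡ 466 (mod 473)
6^256 ≡ 466^2 = 217156 ≡ 49 (mod 473)
472 = 256 + 128 + 64 + 16 + 8 in binary powers of 2.
So 6^472 ≡ 49 · 466 · 350 · 49 · 466 ≡ 135 (mod 473).
Since 135 ≠ 1, base 6 is a Fermat witness: 473 is composite.

135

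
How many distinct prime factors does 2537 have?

2

2537 = 43 · 59
2537 = 43 · 59, which has 2 distinct prime factors.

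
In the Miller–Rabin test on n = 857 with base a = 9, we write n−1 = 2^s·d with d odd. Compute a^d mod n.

207

857 − 1 = 856 = 2^3 · 107, so d = 107.
9^1 ≡ 9 (mod 857)
9^2 ≡ 9^2 = 81 ≡ 81 (mod 857)
9^4 ≡ 81^2 = 6561 ≡ 562 (mod 857)
9^8 ≡ 562^2 = 315844 ≡ 468 (mod 857)
9^16 ≡ 468^2 = 219024 ≡ 489 (mod 857)
9^32 ≡ 489^2 = 239121 ≡ 18 (mod 857)
9^64 ≡ 18^2 = 324 ≡ 324 (mod 857)
107 = 64 + 32 + 8 + 2 + 1 in binary powers of 2.
So 9^107 ≡ 324 · 18 · 468 · 81 · 9 ≡ 207 (mod 857).
Squaring chain: 207 → 856 → 1; reaches −1, so base 9 does not prove 857 composite.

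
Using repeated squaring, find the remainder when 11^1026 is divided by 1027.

11^1 ≡ 11 (mod 1027)
11^2 ≡ 11^2 = 121 ≡ 121 (mod 1027)
11^4 ≡ 121^2 = 14641 ≡ 263 (mod 1027)
11^8 ≡ 263^2 = 69169 ≡ 360 (mod 1027)
11^16 ≡ 360^2 = 129600 ≡ 198 (mod 1027)
11^32 ≡ 198^2 = 39204 ≡ 178 (mod 1027)
11^64 ≡ 178^2 = 31684 ≡ 874 (mod 1027)
11^128 ≡ 874^2 = 763876 ≡ 815 (mod 1027)
11^256 ≡ 815^2 = 664225 ≡ 783 (mod 1027)
11^512 ≡ 783^2 = 613089 ≡ 997 (mod 1027)
11^1024 ≡ 997^2 = 994009 ≡ 900 (mod 1027)
1026 = 1024 + 2 in binary powers of 2.
So 11^1026 ≡ 900 · 121 ≡ 38 (mod 1027).
Since 38 ≠ 1, base 11 is a Fermat witness: 1027 is composite.

38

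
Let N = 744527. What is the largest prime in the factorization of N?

73

744527 = 7 · 106361
106361 = 31 · 3431
3431 = 47 · 73
73 is prime.
So 744527 = 7 · 31 · 47 · 73; the largest prime factor is 73.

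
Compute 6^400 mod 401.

6^1 ≡ 6 (mod 401)
6^2 ≡ 6^2 = 36 ≡ 36 (mod 401)
6^4 ≡ 36^2 = 1296 ≡ 93 (mod 401)
6^8 ≡ 93^2 = 8649 ≡ 228 (mod 401)
6^16 ≡ 228^2 = 51984 ≡ 255 (mod 401)
6^32 ≡ 255^2 = 65025 ≡ 63 (mod 401)
6^64 ≡ 63^2 = 3969 ≡ 360 (mod 401)
6^128 ≡ 360^2 = 129600 ≡ 77 (mod 401)
6^256 ≡ 77^2 = 5929 ≡ 315 (mod 401)
400 = 256 + 128 + 16 in binary powers of 2.
So 6^400 ≡ 315 · 77 · 255 ≡ 1 (mod 401).
Since the result is 1, base 6 gives no evidence that 401 is composite.

1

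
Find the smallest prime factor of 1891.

31

1891 is odd.
Digit sum 19, not divisible by 3.
Ends in 1: not divisible by 5.
7: 1891 = 7·270 + 1
11: 1891 = 11·171 + 10
13: 1891 = 13·145 + 6
17: 1891 = 17·111 + 4
19: 1891 = 19·99 + 10
23: 1891 = 23·82 + 5
29: 1891 = 29·65 + 6
31: 1891 = 31·61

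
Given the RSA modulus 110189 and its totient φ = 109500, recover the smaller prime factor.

251

φ(n) = (p−1)(q−1) = n − (p+q) + 1, so p + q = 110189 − 109500 + 1 = 690.
p and q are the roots of t² − 690t + 110189 = 0.
Discriminant: 690² − 4·110189 = 476100 − 440756 = 35344; √35344 = 188.
q = (690 − 188)/2 = 251, p = (690 + 188)/2 = 439.
Check: 251 · 439 = 110189.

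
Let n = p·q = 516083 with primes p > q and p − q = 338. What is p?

Since p = q + 338, we have 516083 = q(q + 338), so q² + 338q − 516083 = 0.
Discriminant: 338² + 4·516083 = 114244 + 2064332 = 2178576; √2178576 = 1476.
q = (−338 + 1476)/2 = 569, and p = q + 338 = 907.
Check: 569 · 907 = 516083.

907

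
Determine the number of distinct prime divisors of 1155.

1155 = 3 · 385
385 = 5 · 77
77 = 7 · 11
1155 = 3 · 5 · 7 · 11, which has 4 distinct prime factors.

4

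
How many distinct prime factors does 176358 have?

176358 = 2 · 88179
88179 = 3 · 29393
29393 = 7 · 4199
4199 = 13 · 323
323 = 17 · 19
176358 = 2 · 3 · 7 · 13 · 17 · 19, which has 6 distinct prime factors.

6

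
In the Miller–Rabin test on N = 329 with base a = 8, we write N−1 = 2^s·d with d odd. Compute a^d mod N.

162

329 − 1 = 328 = 2^3 · 41, so d = 41.
8^1 ≡ 8 (mod 329)
8^2 ≡ 8^2 = 64 ≡ 64 (mod 329)
8^4 ≡ 64^2 = 4096 ≡ 148 (mod 329)
8^8 ≡ 148^2 = 21904 ≡ 190 (mod 329)
8^16 ≡ 190^2 = 36100 ≡ 239 (mod 329)
8^32 ≡ 239^2 = 57121 ≡ 204 (mod 329)
41 = 32 + 8 + 1 in binary powers of 2.
So 8^41 ≡ 204 · 190 · 8 ≡ 162 (mod 329).
Squaring chain: 162 → 253 → 183; never reaches −1, so base 8 is a Miller–Rabin witness that 329 is composite.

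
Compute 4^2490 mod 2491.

4^1 ≡ 4 (mod 2491)
4^2 ≡ 4^2 = 16 ≡ 16 (mod 2491)
4^4 ≡ 16^2 = 256 ≡ 256 (mod 2491)
4^8 ≡ 256^2 = 65536 ≡ 770 (mod 2491)
4^16 ≡ 770^2 = 592900 ≡ 42 (mod 2491)
4^32 ≡ 42^2 = 1764 ≡ 1764 (mod 2491)
4^64 ≡ 1764^2 = 3111696 ≡ 437 (mod 2491)
4^128 ≡ 437^2 = 190969 ≡ 1653 (mod 2491)
4^256 ≡ 1653^2 = 2732409 ≡ 2273 (mod 2491)
4^512 ≡ 2273^2 = 5166529 ≡ 195 (mod 2491)
4^1024 ≡ 195^2 = 38025 ≡ 660 (mod 2491)
4^2048 ≡ 660^2 = 435600 ≡ 2166 (mod 2491)
2490 = 2048 + 256 + 128 + 32 + 16 + 8 + 2 in binary powers of 2.
So 4^2490 ≡ 2166 · 2273 · 1653 · 1764 · 42 · 770 · 16 ≡ 947 (mod 2491).
Since 947 ≠ 1, base 4 is a Fermat witness: 2491 is composite.

947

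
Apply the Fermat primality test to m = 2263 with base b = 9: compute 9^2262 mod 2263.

9^1 ≡ 9 (mod 2263)
9^2 ≡ 9^2 = 81 ≡ 81 (mod 2263)
9^4 ≡ 81^2 = 6561 ≡ 2035 (mod 2263)
9^8 ≡ 2035^2 = 4141225 ≡ 2198 (mod 2263)
9^16 ≡ 2198^2 = 4831204 ≡ 1962 (mod 2263)
9^32 ≡ 1962^2 = 3849444 ≡ 81 (mod 2263)
9^64 ≡ 81^2 = 6561 ≡ 2035 (mod 2263)
9^128 ≡ 2035^2 = 4141225 ≡ 2198 (mod 2263)
9^256 ≡ 2198^2 = 4831204 ≡ 1962 (mod 2263)
9^512 ≡ 1962^2 = 3849444 ≡ 81 (mod 2263)
9^1024 ≡ 81^2 = 6561 ≡ 2035 (mod 2263)
9^2048 ≡ 2035^2 = 4141225 ≡ 2198 (mod 2263)
2262 = 2048 + 128 + 64 + 16 + 4 + 2 in binary powers of 2.
So 9^2262 ≡ 2198 · 2198 · 2035 · 1962 · 2035 · 81 ≡ 1242 (mod 2263).
Since 1242 ≠ 1, base 9 is a Fermat witness: 2263 is composite.

1242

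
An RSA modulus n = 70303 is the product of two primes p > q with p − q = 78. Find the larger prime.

Since p = q + 78, we have 70303 = q(q + 78), so q² + 78q − 70303 = 0.
Discriminant: 78² + 4·70303 = 6084 + 281212 = 287296; √287296 = 536.
q = (−78 + 536)/2 = 229, and p = q + 78 = 307.
Check: 229 · 307 = 70303.

307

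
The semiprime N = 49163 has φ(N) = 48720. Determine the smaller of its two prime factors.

φ(n) = (p−1)(q−1) = n − (p+q) + 1, so p + q = 49163 − 48720 + 1 = 444.
p and q are the roots of t² − 444t + 49163 = 0.
Discriminant: 444² − 4·49163 = 197136 − 196652 = 484; √484 = 22.
q = (444 − 22)/2 = 211, p = (444 + 22)/2 = 233.
Check: 211 · 233 = 49163.

211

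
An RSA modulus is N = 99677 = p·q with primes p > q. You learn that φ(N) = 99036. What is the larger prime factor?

φ(n) = (p−1)(q−1) = n − (p+q) + 1, so p + q = 99677 − 99036 + 1 = 642.
p and q are the roots of t² − 642t + 99677 = 0.
Discriminant: 642² − 4·99677 = 412164 − 398708 = 13456; √13456 = 116.
q = (642 − 116)/2 = 263, p = (642 + 116)/2 = 379.
Check: 263 · 379 = 99677.

379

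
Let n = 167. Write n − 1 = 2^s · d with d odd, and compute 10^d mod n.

167 − 1 = 166 = 2^1 · 83, so d = 83.
10^1 ≡ 10 (mod 167)
10^2 ≡ 10^2 = 100 ≡ 100 (mod 167)
10^4 ≡ 100^2 = 10000 ≡ 147 (mod 167)
10^8 ≡ 147^2 = 21609 ≡ 66 (mod 167)
10^16 ≡ 66^2 = 4356 ≡ 14 (mod 167)
10^32 ≡ 14^2 = 196 ≡ 29 (mod 167)
10^64 ≡ 29^2 = 841 ≡ 6 (mod 167)
83 = 64 + 16 + 2 + 1 in binary powers of 2.
So 10^83 ≡ 6 · 14 · 100 · 10 ≡ 166 (mod 167).
Since 10^d ≡ 166 (mod 167), base 10 does not prove 167 composite.

166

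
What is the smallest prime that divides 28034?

2

28034 is even: 2 divides it.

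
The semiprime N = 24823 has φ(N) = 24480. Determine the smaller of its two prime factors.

φ(n) = (p−1)(q−1) = n − (p+q) + 1, so p + q = 24823 − 24480 + 1 = 344.
p and q are the roots of t² − 344t + 24823 = 0.
Discriminant: 344² − 4·24823 = 118336 − 99292 = 19044; √19044 = 138.
q = (344 − 138)/2 = 103, p = (344 + 138)/2 = 241.
Check: 103 · 241 = 24823.

103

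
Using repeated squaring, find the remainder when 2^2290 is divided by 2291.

2^1 ≡ 2 (mod 2291)
2^2 ≡ 2^2 = 4 ≡ 4 (mod 2291)
2^4 ≡ 4^2 = 16 ≡ 16 (mod 2291)
2^8 ≡ 16^2 = 256 ≡ 256 (mod 2291)
2^16 ≡ 256^2 = 65536 ≡ 1388 (mod 2291)
2^32 ≡ 1388^2 = 1926544 ≡ 2104 (mod 2291)
2^64 ≡ 2104^2 = 4426816 ≡ 604 (mod 2291)
2^128 ≡ 604^2 = 364816 ≡ 547 (mod 2291)
2^256 ≡ 547^2 = 299209 ≡ 1379 (mod 2291)
2^512 ≡ 1379^2 = 1901641 ≡ 111 (mod 2291)
2^1024 ≡ 111^2 = 12321 ≡ 866 (mod 2291)
2^2048 ≡ 866^2 = 749956 ≡ 799 (mod 2291)
2290 = 2048 + 128 + 64 + 32 + 16 + 2 in binary powers of 2.
So 2^2290 ≡ 799 · 547 · 604 · 2104 · 1388 · 4 ≡ 92 (mod 2291).
Since 92 ≠ 1, base 2 is a Fermat witness: 2291 is composite.

92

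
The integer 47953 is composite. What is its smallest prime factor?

79

47953 is odd.
Digit sum 28, not divisible by 3.
Ends in 3: not divisible by 5.
7: 47953 = 7·6850 + 3
11: 47953 = 11·4359 + 4
13: 47953 = 13·3688 + 9
17: 47953 = 17·2820 + 13
19: 47953 = 19·2523 + 16
23: 47953 = 23·2084 + 21
29: 47953 = 29·1653 + 16
31: 47953 = 31·1546 + 27
37: 47953 = 37·1296 + 1
41: 47953 = 41·1169 + 24
43: 47953 = 43·1115 + 8
47: 47953 = 47·1020 + 13
53: 47953 = 53·904 + 41
59: 47953 = 59·812 + 45
61: 47953 = 61·786 + 7
67: 47953 = 67·715 + 48
71: 47953 = 71·675 + 28
73: 47953 = 73·656 + 65
79: 47953 = 79·607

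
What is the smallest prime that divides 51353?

51353 is odd.
Digit sum 17, not divisible by 3.
Ends in 3: not divisible by 5.
7: 51353 = 7·7336 + 1
11: 51353 = 11·4668 + 5
13: 51353 = 13·3950 + 3
17: 51353 = 17·3020 + 13
19: 51353 = 19·2702 + 15
23: 51353 = 23·2232 + 17
29: 51353 = 29·1770 + 23
31: 51353 = 31·1656 + 17
37: 51353 = 37·1387 + 34
41: 51353 = 41·1252 + 21
43: 51353 = 43·1194 + 11
47: 51353 = 47·1092 + 29
53: 51353 = 53·968 + 49
59: 51353 = 59·870 + 23
61: 51353 = 61·841 + 52
67: 51353 = 67·766 + 31
71: 51353 = 71·723 + 20
73: 51353 = 73·703 + 34
79: 51353 = 79·650 + 3
83: 51353 = 83·618 + 59
89: 51353 = 89·577

89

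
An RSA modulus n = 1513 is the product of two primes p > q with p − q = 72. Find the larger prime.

89

Since p = q + 72, we have 1513 = q(q + 72), so q² + 72q − 1513 = 0.
Discriminant: 72² + 4·1513 = 5184 + 6052 = 11236; √11236 = 106.
q = (−72 + 106)/2 = 17, and p = q + 72 = 89.
Check: 17 · 89 = 1513.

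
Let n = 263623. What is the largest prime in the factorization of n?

263623 = 47 · 5609
5609 = 71 · 79
79 is prime.
So 263623 = 47 · 71 · 79; the largest prime factor is 79.

79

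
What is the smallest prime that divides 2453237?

2453237 is odd.
Digit sum 26, not divisible by 3.
Ends in 7: not divisible by 5.
7: 2453237 = 7·350462 + 3
11: 2453237 = 11·223021 + 6
13: 2453237 = 13·188710 + 7
17: 2453237 = 17·144308 + 1
19: 2453237 = 19·129117 + 14
23: 2453237 = 23·106662 + 11
29: 2453237 = 29·84594 + 11
31: 2453237 = 31·79136 + 21
37: 2453237 = 37·66303 + 26
41: 2453237 = 41·59835 + 2
43: 2453237 = 43·57052 + 1
47: 2453237 = 47·52196 + 25
53: 2453237 = 53·46287 + 26
59: 2453237 = 59·41580 + 17
61: 2453237 = 61·40217

61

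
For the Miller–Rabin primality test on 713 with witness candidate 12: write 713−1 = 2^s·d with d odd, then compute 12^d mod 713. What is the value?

633

713 − 1 = 712 = 2^3 · 89, so d = 89.
12^1 ≡ 12 (mod 713)
12^2 ≡ 12^2 = 144 ≡ 144 (mod 713)
12^4 ≡ 144^2 = 20736 ≡ 59 (mod 713)
12^8 ≡ 59^2 = 3481 ≡ 629 (mod 713)
12^16 ≡ 629^2 = 395641 ≡ 639 (mod 713)
12^32 ≡ 639^2 = 408321 ≡ 485 (mod 713)
12^64 ≡ 485^2 = 235225 ≡ 648 (mod 713)
89 = 64 + 16 + 8 + 1 in binary powers of 2.
So 12^89 ≡ 648 · 639 · 629 · 12 ≡ 633 (mod 713).
Squaring chain: 633 → 696 → 289; never reaches −1, so base 12 is a Miller–Rabin witness that 713 is composite.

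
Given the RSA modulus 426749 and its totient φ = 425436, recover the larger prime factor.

φ(n) = (p−1)(q−1) = n − (p+q) + 1, so p + q = 426749 − 425436 + 1 = 1314.
p and q are the roots of t² − 1314t + 426749 = 0.
Discriminant: 1314² − 4·426749 = 1726596 − 1706996 = 19600; √19600 = 140.
q = (1314 − 140)/2 = 587, p = (1314 + 140)/2 = 727.
Check: 587 · 727 = 426749.

727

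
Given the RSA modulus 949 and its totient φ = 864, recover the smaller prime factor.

13

φ(n) = (p−1)(q−1) = n − (p+q) + 1, so p + q = 949 − 864 + 1 = 86.
p and q are the roots of t² − 86t + 949 = 0.
Discriminant: 86² − 4·949 = 7396 − 3796 = 3600; √3600 = 60.
q = (86 − 60)/2 = 13, p = (86 + 60)/2 = 73.
Check: 13 · 73 = 949.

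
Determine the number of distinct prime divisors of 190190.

6

190190 = 2 · 95095
95095 = 5 · 19019
19019 = 7 · 2717
2717 = 11 · 247
247 = 13 · 19
190190 = 2 · 5 · 7 · 11 · 13 · 19, which has 6 distinct prime factors.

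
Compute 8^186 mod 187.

8^1 ≡ 8 (mod 187)
8^2 ≡ 8^2 = 64 ≡ 64 (mod 187)
8^4 ≡ 64^2 = 4096 ≡ 169 (mod 187)
8^8 ≡ 169^2 = 28561 ≡ 137 (mod 187)
8^16 ≡ 137^2 = 18769 ≡ 69 (mod 187)
8^32 ≡ 69^2 = 4761 ≡ 86 (mod 187)
8^64 ≡ 86^2 = 7396 ≡ 103 (mod 187)
8^128 ≡ 103^2 = 10609 ≡ 137 (mod 187)
186 = 128 + 32 + 16 + 8 + 2 in binary powers of 2.
So 8^186 ≡ 137 · 86 · 69 · 137 · 64 ≡ 47 (mod 187).
Since 47 ≠ 1, base 8 is a Fermat witness: 187 is composite.

47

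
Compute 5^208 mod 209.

81

5^1 ≡ 5 (mod 209)
5^2 ≡ 5^2 = 25 ≡ 25 (mod 209)
5^4 ≡ 25^2 = 625 ≡ 207 (mod 209)
5^8 ≡ 207^2 = 42849 ≡ 4 (mod 209)
5^16 ≡ 4^2 = 16 ≡ 16 (mod 209)
5^32 ≡ 16^2 = 256 ≡ 47 (mod 209)
5^64 ≡ 47^2 = 2209 ≡ 119 (mod 209)
5^128 ≡ 119^2 = 14161 ≡ 158 (mod 209)
208 = 128 + 64 + 16 in binary powers of 2.
So 5^208 ≡ 158 · 119 · 16 ≡ 81 (mod 209).
Since 81 ≠ 1, base 5 is a Fermat witness: 209 is composite.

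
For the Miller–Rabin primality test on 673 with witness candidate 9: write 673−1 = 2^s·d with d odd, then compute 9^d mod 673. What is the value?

615

673 − 1 = 672 = 2^5 · 21, so d = 21.
9^1 ≡ 9 (mod 673)
9^2 ≡ 9^2 = 81 ≡ 81 (mod 673)
9^4 ≡ 81^2 = 6561 ≡ 504 (mod 673)
9^8 ≡ 504^2 = 254016 ≡ 295 (mod 673)
9^16 ≡ 295^2 = 87025 ≡ 208 (mod 673)
21 = 16 + 4 + 1 in binary powers of 2.
So 9^21 ≡ 208 · 504 · 9 ≡ 615 (mod 673).
Squaring chain: 615 → 672 → 1 → 1 → 1; reaches −1, so base 9 does not prove 673 composite.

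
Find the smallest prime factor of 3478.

3478 is even: 2 divides it.

2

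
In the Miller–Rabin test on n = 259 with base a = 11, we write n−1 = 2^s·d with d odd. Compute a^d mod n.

36

259 − 1 = 258 = 2^1 · 129, so d = 129.
11^1 ≡ 11 (mod 259)
11^2 ≡ 11^2 = 121 ≡ 121 (mod 259)
11^4 ≡ 121^2 = 14641 ≡ 137 (mod 259)
11^8 ≡ 137^2 = 18769 ≡ 121 (mod 259)
11^16 ≡ 121^2 = 14641 ≡ 137 (mod 259)
11^32 ≡ 137^2 = 18769 ≡ 121 (mod 259)
11^64 ≡ 121^2 = 14641 ≡ 137 (mod 259)
11^128 ≡ 137^2 = 18769 ≡ 121 (mod 259)
129 = 128 + 1 in binary powers of 2.
So 11^129 ≡ 121 · 11 ≡ 36 (mod 259).
Squaring chain: 36; never reaches −1, so base 11 is a Miller–Rabin witness that 259 is composite.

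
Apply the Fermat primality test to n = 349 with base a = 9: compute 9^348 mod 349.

1

9^1 ≡ 9 (mod 349)
9^2 ≡ 9^2 = 81 ≡ 81 (mod 349)
9^4 ≡ 81^2 = 6561 ≡ 279 (mod 349)
9^8 ≡ 279^2 = 77841 ≡ 14 (mod 349)
9^16 ≡ 14^2 = 196 ≡ 196 (mod 349)
9^32 ≡ 196^2 = 38416 ≡ 26 (mod 349)
9^64 ≡ 26^2 = 676 ≡ 327 (mod 349)
9^128 ≡ 327^2 = 106929 ≡ 135 (mod 349)
9^256 ≡ 135^2 = 18225 ≡ 77 (mod 349)
348 = 256 + 64 + 16 + 8 + 4 in binary powers of 2.
So 9^348 ≡ 77 · 327 · 196 · 14 · 279 ≡ 1 (mod 349).
Since the result is 1, base 9 gives no evidence that 349 is composite.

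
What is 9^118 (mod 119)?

72

9^1 ≡ 9 (mod 119)
9^2 ≡ 9^2 = 81 ≡ 81 (mod 119)
9^4 ≡ 81^2 = 6561 ≡ 16 (mod 119)
9^8 ≡ 16^2 = 256 ≡ 18 (mod 119)
9^16 ≡ 18^2 = 324 ≡ 86 (mod 119)
9^32 ≡ 86^2 = 7396 ≡ 18 (mod 119)
9^64 ≡ 18^2 = 324 ≡ 86 (mod 119)
118 = 64 + 32 + 16 + 4 + 2 in binary powers of 2.
So 9^118 ≡ 86 · 18 · 86 · 16 · 81 ≡ 72 (mod 119).
Since 72 ≠ 1, base 9 is a Fermat witness: 119 is composite.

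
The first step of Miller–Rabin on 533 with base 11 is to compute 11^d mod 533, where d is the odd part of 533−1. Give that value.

533 − 1 = 532 = 2^2 · 133, so d = 133.
11^1 ≡ 11 (mod 533)
11^2 ≡ 11^2 = 121 ≡ 121 (mod 533)
11^4 ≡ 121^2 = 14641 ≡ 250 (mod 533)
11^8 ≡ 250^2 = 62500 ≡ 139 (mod 533)
11^16 ≡ 139^2 = 19321 ≡ 133 (mod 533)
11^32 ≡ 133^2 = 17689 ≡ 100 (mod 533)
11^64 ≡ 100^2 = 10000 ≡ 406 (mod 533)
11^128 ≡ 406^2 = 164836 ≡ 139 (mod 533)
133 = 128 + 4 + 1 in binary powers of 2.
So 11^133 ≡ 139 · 250 · 11 ≡ 89 (mod 533).
Squaring chain: 89 → 459; never reaches −1, so base 11 is a Miller–Rabin witness that 533 is composite.

89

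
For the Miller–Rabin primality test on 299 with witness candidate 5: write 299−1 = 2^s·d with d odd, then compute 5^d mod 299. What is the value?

299 − 1 = 298 = 2^1 · 149, so d = 149.
5^1 ≡ 5 (mod 299)
5^2 ≡ 5^2 = 25 ≡ 25 (mod 299)
5^4 ≡ 25^2 = 625 ≡ 27 (mod 299)
5^8 ≡ 27^2 = 729 ≡ 131 (mod 299)
5^16 ≡ 131^2 = 17161 ≡ 118 (mod 299)
5^32 ≡ 118^2 = 13924 ≡ 170 (mod 299)
5^64 ≡ 170^2 = 28900 ≡ 196 (mod 299)
5^128 ≡ 196^2 = 38416 ≡ 144 (mod 299)
149 = 128 + 16 + 4 + 1 in binary powers of 2.
So 5^149 ≡ 144 · 118 · 27 · 5 ≡ 291 (mod 299).
Squaring chain: 291; never reaches −1, so base 5 is a Miller–Rabin witness that 299 is composite.

291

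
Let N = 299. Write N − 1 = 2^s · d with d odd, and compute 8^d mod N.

299 − 1 = 298 = 2^1 · 149, so d = 149.
8^1 ≡ 8 (mod 299)
8^2 ≡ 8^2 = 64 ≡ 64 (mod 299)
8^4 ≡ 64^2 = 4096 ≡ 209 (mod 299)
8^8 ≡ 209^2 = 43681 ≡ 27 (mod 299)
8^16 ≡ 27^2 = 729 ≡ 131 (mod 299)
8^32 ≡ 131^2 = 17161 ≡ 118 (mod 299)
8^64 ≡ 118^2 = 13924 ≡ 170 (mod 299)
8^128 ≡ 170^2 = 28900 ≡ 196 (mod 299)
149 = 128 + 16 + 4 + 1 in binary powers of 2.
So 8^149 ≡ 196 · 131 · 209 · 8 ≡ 151 (mod 299).
Squaring chain: 151; never reaches −1, so base 8 is a Miller–Rabin witness that 299 is composite.

151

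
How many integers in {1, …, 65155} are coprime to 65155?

Factor: 65155 = 5 · 83 · 157.
φ(65155) = (5−1) · (83−1) · (157−1) = 4 · 82 · 156 = 51168.

51168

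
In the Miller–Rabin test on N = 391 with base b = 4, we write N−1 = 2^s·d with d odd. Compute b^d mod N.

391 − 1 = 390 = 2^1 · 195, so d = 195.
4^1 ≡ 4 (mod 391)
4^2 ≡ 4^2 = 16 ≡ 16 (mod 391)
4^4 ≡ 16^2 = 256 ≡ 256 (mod 391)
4^8 ≡ 256^2 = 65536 ≡ 239 (mod 391)
4^16 ≡ 239^2 = 57121 ≡ 35 (mod 391)
4^32 ≡ 35^2 = 1225 ≡ 52 (mod 391)
4^64 ≡ 52^2 = 2704 ≡ 358 (mod 391)
4^128 ≡ 358^2 = 128164 ≡ 307 (mod 391)
195 = 128 + 64 + 2 + 1 in binary powers of 2.
So 4^195 ≡ 307 · 358 · 16 · 4 ≡ 285 (mod 391).
Squaring chain: 285; never reaches −1, so base 4 is a Miller–Rabin witness that 391 is composite.

285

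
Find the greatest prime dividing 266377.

89

266377 = 41 · 6497
6497 = 73 · 89
89 is prime.
So 266377 = 41 · 73 · 89; the largest prime factor is 89.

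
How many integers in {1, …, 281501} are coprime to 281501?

Factor: 281501 = 11 · 157 · 163.
φ(281501) = (11−1) · (157−1) · (163−1) = 10 · 156 · 162 = 252720.

252720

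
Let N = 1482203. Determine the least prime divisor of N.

31

1482203 is odd.
Digit sum 20, not divisible by 3.
Ends in 3: not divisible by 5.
7: 1482203 = 7·211743 + 2
11: 1482203 = 11·134745 + 8
13: 1482203 = 13·114015 + 8
17: 1482203 = 17·87188 + 7
19: 1482203 = 19·78010 + 13
23: 1482203 = 23·64443 + 14
29: 1482203 = 29·51110 + 13
31: 1482203 = 31·47813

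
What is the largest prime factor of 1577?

1577 = 19 · 83
83 is prime.
So 1577 = 19 · 83; the largest prime factor is 83.

83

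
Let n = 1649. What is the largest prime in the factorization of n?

1649 = 17 · 97
97 is prime.
So 1649 = 17 · 97; the largest prime factor is 97.

97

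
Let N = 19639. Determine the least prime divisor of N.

19639 is odd.
Digit sum 28, not divisible by 3.
Ends in 9: not divisible by 5.
7: 19639 = 7·2805 + 4
11: 19639 = 11·1785 + 4
13: 19639 = 13·1510 + 9
17: 19639 = 17·1155 + 4
19: 19639 = 19·1033 + 12
23: 19639 = 23·853 + 20
29: 19639 = 29·677 + 6
31: 19639 = 31·633 + 16
37: 19639 = 37·530 + 29
41: 19639 = 41·479

41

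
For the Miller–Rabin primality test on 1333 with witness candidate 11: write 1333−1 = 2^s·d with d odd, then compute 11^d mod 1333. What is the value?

494

1333 − 1 = 1332 = 2^2 · 333, so d = 333.
11^1 ≡ 11 (mod 1333)
11^2 ≡ 11^2 = 121 ≡ 121 (mod 1333)
11^4 ≡ 121^2 = 14641 ≡ 1311 (mod 1333)
11^8 ≡ 1311^2 = 1718721 ≡ 484 (mod 1333)
11^16 ≡ 484^2 = 234256 ≡ 981 (mod 1333)
11^32 ≡ 981^2 = 962361 ≡ 1268 (mod 1333)
11^64 ≡ 1268^2 = 1607824 ≡ 226 (mod 1333)
11^128 ≡ 226^2 = 51076 ≡ 422 (mod 1333)
11^256 ≡ 422^2 = 178084 ≡ 795 (mod 1333)
333 = 256 + 64 + 8 + 4 + 1 in binary powers of 2.
So 11^333 ≡ 795 · 226 · 484 · 1311 · 11 ≡ 494 (mod 1333).
Squaring chain: 494 → 97; never reaches −1, so base 11 is a Miller–Rabin witness that 1333 is composite.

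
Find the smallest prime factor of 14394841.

14394841 is odd.
Digit sum 34, not divisible by 3.
Ends in 1: not divisible by 5.
7: 14394841 = 7·2056405 + 6
11: 14394841 = 11·1308621 + 10
13: 14394841 = 13·1107295 + 6
17: 14394841 = 17·846755 + 6
19: 14394841 = 19·757623 + 4
23: 14394841 = 23·625862 + 15
29: 14394841 = 29·496373 + 24
31: 14394841 = 31·464349 + 22
37: 14394841 = 37·389049 + 28
41: 14394841 = 41·351093 + 28
43: 14394841 = 43·334763 + 32
47: 14394841 = 47·306273 + 10
53: 14394841 = 53·271600 + 41
59: 14394841 = 59·243980 + 21
61: 14394841 = 61·235981

61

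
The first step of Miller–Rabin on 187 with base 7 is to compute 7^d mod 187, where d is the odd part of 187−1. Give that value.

187 − 1 = 186 = 2^1 · 93, so d = 93.
7^1 ≡ 7 (mod 187)
7^2 ≡ 7^2 = 49 ≡ 49 (mod 187)
7^4 ≡ 49^2 = 2401 ≡ 157 (mod 187)
7^8 ≡ 157^2 = 24649 ≡ 152 (mod 187)
7^16 ≡ 152^2 = 23104 ≡ 103 (mod 187)
7^32 ≡ 103^2 = 10609 ≡ 137 (mod 187)
7^64 ≡ 137^2 = 18769 ≡ 69 (mod 187)
93 = 64 + 16 + 8 + 4 + 1 in binary powers of 2.
So 7^93 ≡ 69 · 103 · 152 · 157 · 7 ≡ 57 (mod 187).
Squaring chain: 57; never reaches −1, so base 7 is a Miller–Rabin witness that 187 is composite.

57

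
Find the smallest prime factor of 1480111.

1480111 is odd.
Digit sum 16, not divisible by 3.
Ends in 1: not divisible by 5.
7: 1480111 = 7·211444 + 3
11: 1480111 = 11·134555 + 6
13: 1480111 = 13·113854 + 9
17: 1480111 = 17·87065 + 6
19: 1480111 = 19·77900 + 11
23: 1480111 = 23·64352 + 15
29: 1480111 = 29·51038 + 9
31: 1480111 = 31·47745 + 16
37: 1480111 = 37·40003

37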